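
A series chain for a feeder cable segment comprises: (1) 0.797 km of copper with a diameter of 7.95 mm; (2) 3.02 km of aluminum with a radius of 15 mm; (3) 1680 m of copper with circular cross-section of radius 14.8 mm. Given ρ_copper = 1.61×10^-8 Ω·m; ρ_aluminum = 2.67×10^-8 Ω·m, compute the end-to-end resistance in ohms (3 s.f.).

0.412 Ω

Seg 1: A = π(d/2)² = π(3.9750e-03 m)² = 4.964e-05 m²
R_1 = (1.61×10^-8)(797)/(4.964e-05) = 0.2585 Ω
Seg 2: A = πr² = π(1.5000e-02 m)² = 7.069e-04 m²
R_2 = (2.67×10^-8)(3020)/(7.069e-04) = 0.1141 Ω
Seg 3: A = πr² = π(1.4800e-02 m)² = 6.881e-04 m²
R_3 = (1.61×10^-8)(1680)/(6.881e-04) = 0.03931 Ω
R_total = R_1 + R_2 + R_3 = 0.412 Ω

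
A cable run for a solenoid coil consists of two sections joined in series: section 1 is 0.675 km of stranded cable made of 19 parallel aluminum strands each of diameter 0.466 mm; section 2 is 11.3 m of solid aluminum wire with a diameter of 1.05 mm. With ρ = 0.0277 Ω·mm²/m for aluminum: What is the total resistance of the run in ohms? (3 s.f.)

ρ = 0.0277 Ω·mm²/m = 2.77×10^-8 Ω·m
Section 1: A_strand = π(2.3300e-04)² = 1.706e-07 m²; R₁ = ρL/(N·A_s) = (2.77×10^-8)(675)/(19×1.706e-07) = 5.77 Ω
Section 2: A = π(d/2)² = π(5.2500e-04 m)² = 8.659e-07 m²
R₂ = (2.77×10^-8)(11.3)/(8.659e-07) = 0.3615 Ω
R = R₁ + R₂ = 6.13 Ω

6.13 Ω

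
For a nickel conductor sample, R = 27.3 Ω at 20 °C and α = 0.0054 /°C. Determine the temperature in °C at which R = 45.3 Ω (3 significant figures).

142 °C

R = R₀(1 + α(T − T₀)) ⇒ T = T₀ + (R/R₀ − 1)/α
T = 20 + (45.3/27.3 − 1)/0.0054 = 20 + (0.6593)/0.0054 = 142 °C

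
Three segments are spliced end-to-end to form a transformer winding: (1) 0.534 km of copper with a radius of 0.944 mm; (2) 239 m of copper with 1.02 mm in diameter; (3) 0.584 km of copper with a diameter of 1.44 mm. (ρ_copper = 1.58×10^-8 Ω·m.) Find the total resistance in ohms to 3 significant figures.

Seg 1: A = πr² = π(9.4400e-04 m)² = 2.800e-06 m²
R_1 = (1.58×10^-8)(534)/(2.800e-06) = 3.014 Ω
Seg 2: A = π(d/2)² = π(5.1000e-04 m)² = 8.171e-07 m²
R_2 = (1.58×10^-8)(239)/(8.171e-07) = 4.621 Ω
Seg 3: A = π(d/2)² = π(7.2000e-04 m)² = 1.629e-06 m²
R_3 = (1.58×10^-8)(584)/(1.629e-06) = 5.666 Ω
R_total = R_1 + R_2 + R_3 = 13.3 Ω

13.3 Ω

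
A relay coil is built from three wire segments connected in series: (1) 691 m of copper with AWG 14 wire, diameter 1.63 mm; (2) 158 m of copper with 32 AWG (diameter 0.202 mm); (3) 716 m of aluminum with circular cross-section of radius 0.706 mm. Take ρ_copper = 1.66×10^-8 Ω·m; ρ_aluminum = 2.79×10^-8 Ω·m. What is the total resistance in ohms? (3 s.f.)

Seg 1: A = π(1.63/2 mm)² = π(8.1500e-04 m)² = 2.087e-06 m²
R_1 = (1.66×10^-8)(691)/(2.087e-06) = 5.497 Ω
Seg 2: A = π(0.202/2 mm)² = π(1.0100e-04 m)² = 3.205e-08 m²
R_2 = (1.66×10^-8)(158)/(3.205e-08) = 81.84 Ω
Seg 3: A = πr² = π(7.0600e-04 m)² = 1.566e-06 m²
R_3 = (2.79×10^-8)(716)/(1.566e-06) = 12.76 Ω
R_total = R_1 + R_2 + R_3 = 100 Ω

100 Ω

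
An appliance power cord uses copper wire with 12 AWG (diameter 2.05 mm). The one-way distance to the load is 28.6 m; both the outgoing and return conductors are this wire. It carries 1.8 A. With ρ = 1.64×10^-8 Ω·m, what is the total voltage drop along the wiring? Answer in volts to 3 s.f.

0.512 V

A = π(2.05/2 mm)² = π(1.0250e-03 m)² = 3.301e-06 m²
Total conductor length (both ways) L = 2 × 28.6 = 57.2 m
R = ρL/A = (1.64×10^-8)(57.2)/(3.301e-06) = 0.2842 Ω
V = IR = 1.8 × 0.2842 = 0.512 V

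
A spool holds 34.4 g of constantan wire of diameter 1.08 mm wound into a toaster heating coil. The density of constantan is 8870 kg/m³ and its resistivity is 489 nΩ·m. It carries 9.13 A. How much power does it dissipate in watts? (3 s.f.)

188 W

ρ = 489 nΩ·m = 4.89×10^-7 Ω·m
A = π(d/2)² = π(5.4000e-04 m)² = 9.1609e-07 m²
L = m/(density·A) = 0.0344/(8870×9.1609e-07) = 4.233 m
R = ρL/A = (4.89×10^-7)(4.233)/(9.1609e-07) = 2.26 Ω
P = I²R = (9.13)² × 2.26 = 188 W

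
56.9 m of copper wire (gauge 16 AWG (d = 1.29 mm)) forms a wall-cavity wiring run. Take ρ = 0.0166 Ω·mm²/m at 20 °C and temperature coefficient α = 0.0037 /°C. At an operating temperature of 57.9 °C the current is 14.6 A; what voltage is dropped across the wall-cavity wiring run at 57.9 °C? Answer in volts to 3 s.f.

ρ = 0.0166 Ω·mm²/m = 1.66×10^-8 Ω·m
A = π(1.29/2 mm)² = π(6.4500e-04 m)² = 1.307e-06 m²
R₍20₎ = ρL/A = (1.66×10^-8)(56.9)/(1.307e-06) = 0.7227 Ω
R₍57.9₎ = R₍20₎(1 + αΔT) = 0.7227 × (1 + 0.0037×37.9) = 0.824 Ω
V = IR = 14.6 × 0.824 = 12.0 V

12.0 V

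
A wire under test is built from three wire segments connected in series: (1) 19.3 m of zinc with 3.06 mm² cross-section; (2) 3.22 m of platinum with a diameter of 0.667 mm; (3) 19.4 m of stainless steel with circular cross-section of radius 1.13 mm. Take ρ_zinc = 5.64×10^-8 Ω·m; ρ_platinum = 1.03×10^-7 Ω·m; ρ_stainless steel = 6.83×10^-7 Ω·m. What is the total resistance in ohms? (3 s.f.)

Seg 1: A = 3.06 mm² = 3.060e-06 m²
R_1 = (5.64×10^-8)(19.3)/(3.060e-06) = 0.3557 Ω
Seg 2: A = π(d/2)² = π(3.3350e-04 m)² = 3.494e-07 m²
R_2 = (1.03×10^-7)(3.22)/(3.494e-07) = 0.9492 Ω
Seg 3: A = πr² = π(1.1300e-03 m)² = 4.011e-06 m²
R_3 = (6.83×10^-7)(19.4)/(4.011e-06) = 3.303 Ω
R_total = R_1 + R_2 + R_3 = 4.61 Ω

4.61 Ω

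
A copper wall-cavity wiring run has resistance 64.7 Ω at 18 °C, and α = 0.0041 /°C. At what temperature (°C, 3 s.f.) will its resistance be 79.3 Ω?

73.0 °C

R = R₀(1 + α(T − T₀)) ⇒ T = T₀ + (R/R₀ − 1)/α
T = 18 + (79.3/64.7 − 1)/0.0041 = 18 + (0.2257)/0.0041 = 73.0 °C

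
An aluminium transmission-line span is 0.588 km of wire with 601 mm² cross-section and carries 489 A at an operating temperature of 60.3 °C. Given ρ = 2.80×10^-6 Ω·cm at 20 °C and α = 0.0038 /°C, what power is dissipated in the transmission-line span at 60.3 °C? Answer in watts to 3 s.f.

7550 W

ρ = 2.80×10^-6 Ω·cm = 2.80×10^-8 Ω·m
A = 601 mm² = 6.010e-04 m²
R₍20₎ = ρL/A = (2.80×10^-8)(588)/(6.010e-04) = 0.02739 Ω
R₍60.3₎ = R₍20₎(1 + αΔT) = 0.02739 × (1 + 0.0038×40.3) = 0.03159 Ω
P = I²R = (489)² × 0.03159 = 7550 W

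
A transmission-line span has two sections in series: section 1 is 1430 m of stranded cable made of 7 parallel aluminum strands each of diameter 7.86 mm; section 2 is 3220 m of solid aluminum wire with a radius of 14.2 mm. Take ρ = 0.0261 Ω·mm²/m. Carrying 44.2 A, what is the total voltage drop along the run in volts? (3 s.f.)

10.7 V

ρ = 0.0261 Ω·mm²/m = 2.61×10^-8 Ω·m
Section 1: A_strand = π(3.9300e-03)² = 4.852e-05 m²; R₁ = ρL/(N·A_s) = (2.61×10^-8)(1430)/(7×4.852e-05) = 0.1099 Ω
Section 2: A = πr² = π(1.4200e-02 m)² = 6.335e-04 m²
R₂ = (2.61×10^-8)(3220)/(6.335e-04) = 0.1327 Ω
R = R₁ + R₂ = 0.2426 Ω
V = IR = 44.2 × 0.2426 = 10.7 V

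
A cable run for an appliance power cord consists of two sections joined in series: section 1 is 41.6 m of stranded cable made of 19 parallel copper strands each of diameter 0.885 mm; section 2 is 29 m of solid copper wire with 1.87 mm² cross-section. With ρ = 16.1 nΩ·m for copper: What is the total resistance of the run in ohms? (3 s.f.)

ρ = 16.1 nΩ·m = 1.61×10^-8 Ω·m
Section 1: A_strand = π(4.4250e-04)² = 6.151e-07 m²; R₁ = ρL/(N·A_s) = (1.61×10^-8)(41.6)/(19×6.151e-07) = 0.0573 Ω
Section 2: A = 1.87 mm² = 1.870e-06 m²
R₂ = (1.61×10^-8)(29)/(1.870e-06) = 0.2497 Ω
R = R₁ + R₂ = 0.307 Ω

0.307 Ω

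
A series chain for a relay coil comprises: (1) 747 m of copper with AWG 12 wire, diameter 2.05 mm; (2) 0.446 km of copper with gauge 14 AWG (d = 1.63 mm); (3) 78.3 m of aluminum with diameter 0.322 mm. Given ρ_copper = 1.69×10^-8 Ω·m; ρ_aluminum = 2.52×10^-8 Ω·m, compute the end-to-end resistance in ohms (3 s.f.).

31.7 Ω

Seg 1: A = π(2.05/2 mm)² = π(1.0250e-03 m)² = 3.301e-06 m²
R_1 = (1.69×10^-8)(747)/(3.301e-06) = 3.825 Ω
Seg 2: A = π(1.63/2 mm)² = π(8.1500e-04 m)² = 2.087e-06 m²
R_2 = (1.69×10^-8)(446)/(2.087e-06) = 3.612 Ω
Seg 3: A = π(d/2)² = π(1.6100e-04 m)² = 8.143e-08 m²
R_3 = (2.52×10^-8)(78.3)/(8.143e-08) = 24.23 Ω
R_total = R_1 + R_2 + R_3 = 31.7 Ω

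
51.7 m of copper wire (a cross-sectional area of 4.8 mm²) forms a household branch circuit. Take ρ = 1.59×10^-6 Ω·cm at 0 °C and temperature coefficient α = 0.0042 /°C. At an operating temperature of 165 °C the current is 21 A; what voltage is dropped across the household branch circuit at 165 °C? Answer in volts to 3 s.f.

6.09 V

ρ = 1.59×10^-6 Ω·cm = 1.59×10^-8 Ω·m
A = 4.8 mm² = 4.800e-06 m²
R₍0₎ = ρL/A = (1.59×10^-8)(51.7)/(4.800e-06) = 0.1713 Ω
R₍165₎ = R₍0₎(1 + αΔT) = 0.1713 × (1 + 0.0042×165) = 0.2899 Ω
V = IR = 21 × 0.2899 = 6.09 V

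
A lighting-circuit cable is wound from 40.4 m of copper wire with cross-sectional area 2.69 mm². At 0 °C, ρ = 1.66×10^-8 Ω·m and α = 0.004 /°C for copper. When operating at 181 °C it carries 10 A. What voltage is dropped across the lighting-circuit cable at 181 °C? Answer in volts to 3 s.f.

4.30 V

A = 2.69 mm² = 2.690e-06 m²
R₍0₎ = ρL/A = (1.66×10^-8)(40.4)/(2.690e-06) = 0.2493 Ω
R₍181₎ = R₍0₎(1 + αΔT) = 0.2493 × (1 + 0.004×181) = 0.4298 Ω
V = IR = 10 × 0.4298 = 4.30 V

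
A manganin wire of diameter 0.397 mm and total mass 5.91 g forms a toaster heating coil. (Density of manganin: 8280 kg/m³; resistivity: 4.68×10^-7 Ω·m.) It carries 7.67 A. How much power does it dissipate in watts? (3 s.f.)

A = π(d/2)² = π(1.9850e-04 m)² = 1.2379e-07 m²
L = m/(density·A) = 0.00591/(8280×1.2379e-07) = 5.766 m
R = ρL/A = (4.68×10^-7)(5.766)/(1.2379e-07) = 21.8 Ω
P = I²R = (7.67)² × 21.8 = 1280 W

1280 W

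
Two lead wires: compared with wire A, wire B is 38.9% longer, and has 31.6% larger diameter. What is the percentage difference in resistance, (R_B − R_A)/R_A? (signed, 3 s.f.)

-19.8%

R ∝ L/d², so R_B/R_A = (1 + 38.9/100) × (1 + 31.6/100)⁻²
= 1.389 × 0.5774 = 0.802
(R_B − R_A)/R_A = 0.802 − 1 = -19.8%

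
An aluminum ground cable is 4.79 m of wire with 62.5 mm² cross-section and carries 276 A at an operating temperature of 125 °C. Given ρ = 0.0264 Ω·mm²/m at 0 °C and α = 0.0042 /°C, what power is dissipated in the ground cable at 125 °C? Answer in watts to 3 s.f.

235 W

ρ = 0.0264 Ω·mm²/m = 2.64×10^-8 Ω·m
A = 62.5 mm² = 6.250e-05 m²
R₍0₎ = ρL/A = (2.64×10^-8)(4.79)/(6.250e-05) = 0.002023 Ω
R₍125₎ = R₍0₎(1 + αΔT) = 0.002023 × (1 + 0.0042×125) = 0.003086 Ω
P = I²R = (276)² × 0.003086 = 235 W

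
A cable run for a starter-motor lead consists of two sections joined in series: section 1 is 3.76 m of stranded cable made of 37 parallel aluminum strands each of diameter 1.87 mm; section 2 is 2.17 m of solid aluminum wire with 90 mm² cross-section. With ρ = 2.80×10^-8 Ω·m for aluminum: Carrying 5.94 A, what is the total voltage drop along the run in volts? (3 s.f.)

Section 1: A_strand = π(9.3500e-04)² = 2.746e-06 m²; R₁ = ρL/(N·A_s) = (2.80×10^-8)(3.76)/(37×2.746e-06) = 0.001036 Ω
Section 2: A = 90 mm² = 9.000e-05 m²
R₂ = (2.80×10^-8)(2.17)/(9.000e-05) = 6.751×10^-4 Ω
R = R₁ + R₂ = 0.001711 Ω
V = IR = 5.94 × 0.001711 = 0.0102 V

0.0102 V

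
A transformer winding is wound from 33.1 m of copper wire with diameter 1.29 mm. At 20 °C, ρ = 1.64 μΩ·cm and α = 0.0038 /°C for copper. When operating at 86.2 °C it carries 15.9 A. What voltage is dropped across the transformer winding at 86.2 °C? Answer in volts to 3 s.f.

ρ = 1.64 μΩ·cm = 1.64×10^-8 Ω·m
A = π(d/2)² = π(6.4500e-04 m)² = 1.307e-06 m²
R₍20₎ = ρL/A = (1.64×10^-8)(33.1)/(1.307e-06) = 0.4153 Ω
R₍86.2₎ = R₍20₎(1 + αΔT) = 0.4153 × (1 + 0.0038×66.2) = 0.5198 Ω
V = IR = 15.9 × 0.5198 = 8.27 V

8.27 V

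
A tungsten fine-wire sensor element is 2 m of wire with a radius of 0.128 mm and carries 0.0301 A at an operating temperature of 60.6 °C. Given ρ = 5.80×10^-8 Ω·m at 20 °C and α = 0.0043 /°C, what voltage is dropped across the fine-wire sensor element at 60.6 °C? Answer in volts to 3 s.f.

A = πr² = π(1.2800e-04 m)² = 5.147e-08 m²
R₍20₎ = ρL/A = (5.80×10^-8)(2)/(5.147e-08) = 2.254 Ω
R₍60.6₎ = R₍20₎(1 + αΔT) = 2.254 × (1 + 0.0043×40.6) = 2.647 Ω
V = IR = 0.0301 × 2.647 = 0.0797 V

0.0797 V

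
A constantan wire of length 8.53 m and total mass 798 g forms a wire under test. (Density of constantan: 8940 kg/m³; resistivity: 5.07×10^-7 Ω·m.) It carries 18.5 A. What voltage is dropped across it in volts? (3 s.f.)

A = m/(density·L) = 0.798/(8940×8.53) = 1.0464e-05 m²
R = ρL/A = (5.07×10^-7)(8.53)/(1.0464e-05) = 0.4133 Ω
V = IR = 18.5 × 0.4133 = 7.65 V

7.65 V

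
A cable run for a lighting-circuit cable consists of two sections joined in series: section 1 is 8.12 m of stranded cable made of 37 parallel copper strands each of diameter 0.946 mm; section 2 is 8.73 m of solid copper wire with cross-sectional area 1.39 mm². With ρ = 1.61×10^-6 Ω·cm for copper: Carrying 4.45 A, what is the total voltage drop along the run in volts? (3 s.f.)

0.472 V

ρ = 1.61×10^-6 Ω·cm = 1.61×10^-8 Ω·m
Section 1: A_strand = π(4.7300e-04)² = 7.029e-07 m²; R₁ = ρL/(N·A_s) = (1.61×10^-8)(8.12)/(37×7.029e-07) = 0.005027 Ω
Section 2: A = 1.39 mm² = 1.390e-06 m²
R₂ = (1.61×10^-8)(8.73)/(1.390e-06) = 0.1011 Ω
R = R₁ + R₂ = 0.1061 Ω
V = IR = 4.45 × 0.1061 = 0.472 V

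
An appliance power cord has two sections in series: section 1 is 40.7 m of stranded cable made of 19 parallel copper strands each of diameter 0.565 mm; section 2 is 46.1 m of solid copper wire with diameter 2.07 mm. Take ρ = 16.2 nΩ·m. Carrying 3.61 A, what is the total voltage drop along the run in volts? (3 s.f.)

ρ = 16.2 nΩ·m = 1.62×10^-8 Ω·m
Section 1: A_strand = π(2.8250e-04)² = 2.507e-07 m²; R₁ = ρL/(N·A_s) = (1.62×10^-8)(40.7)/(19×2.507e-07) = 0.1384 Ω
Section 2: A = π(d/2)² = π(1.0350e-03 m)² = 3.365e-06 m²
R₂ = (1.62×10^-8)(46.1)/(3.365e-06) = 0.2219 Ω
R = R₁ + R₂ = 0.3603 Ω
V = IR = 3.61 × 0.3603 = 1.30 V

1.30 V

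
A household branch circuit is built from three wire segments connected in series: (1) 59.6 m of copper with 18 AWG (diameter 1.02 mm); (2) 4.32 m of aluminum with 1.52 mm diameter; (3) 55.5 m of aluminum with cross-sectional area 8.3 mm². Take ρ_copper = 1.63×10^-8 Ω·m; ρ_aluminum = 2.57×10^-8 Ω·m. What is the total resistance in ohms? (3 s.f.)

Seg 1: A = π(1.02/2 mm)² = π(5.1000e-04 m)² = 8.171e-07 m²
R_1 = (1.63×10^-8)(59.6)/(8.171e-07) = 1.189 Ω
Seg 2: A = π(d/2)² = π(7.6000e-04 m)² = 1.815e-06 m²
R_2 = (2.57×10^-8)(4.32)/(1.815e-06) = 0.06118 Ω
Seg 3: A = 8.3 mm² = 8.300e-06 m²
R_3 = (2.57×10^-8)(55.5)/(8.300e-06) = 0.1718 Ω
R_total = R_1 + R_2 + R_3 = 1.42 Ω

1.42 Ω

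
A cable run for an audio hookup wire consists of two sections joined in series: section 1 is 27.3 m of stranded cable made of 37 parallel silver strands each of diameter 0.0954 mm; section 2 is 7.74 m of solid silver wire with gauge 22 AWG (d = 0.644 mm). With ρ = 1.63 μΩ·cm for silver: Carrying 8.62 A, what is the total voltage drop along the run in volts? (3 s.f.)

17.8 V

ρ = 1.63 μΩ·cm = 1.63×10^-8 Ω·m
Section 1: A_strand = π(4.7700e-05)² = 7.148e-09 m²; R₁ = ρL/(N·A_s) = (1.63×10^-8)(27.3)/(37×7.148e-09) = 1.683 Ω
Section 2: A = π(0.644/2 mm)² = π(3.2200e-04 m)² = 3.257e-07 m²
R₂ = (1.63×10^-8)(7.74)/(3.257e-07) = 0.3873 Ω
R = R₁ + R₂ = 2.07 Ω
V = IR = 8.62 × 2.07 = 17.8 V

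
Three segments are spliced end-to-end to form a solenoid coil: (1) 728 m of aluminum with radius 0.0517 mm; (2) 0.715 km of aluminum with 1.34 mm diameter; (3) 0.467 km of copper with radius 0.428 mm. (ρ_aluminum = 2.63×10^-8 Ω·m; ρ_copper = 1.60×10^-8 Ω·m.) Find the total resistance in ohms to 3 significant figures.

2310 Ω

Seg 1: A = πr² = π(5.1700e-05 m)² = 8.397e-09 m²
R_1 = (2.63×10^-8)(728)/(8.397e-09) = 2280 Ω
Seg 2: A = π(d/2)² = π(6.7000e-04 m)² = 1.410e-06 m²
R_2 = (2.63×10^-8)(715)/(1.410e-06) = 13.33 Ω
Seg 3: A = πr² = π(4.2800e-04 m)² = 5.755e-07 m²
R_3 = (1.60×10^-8)(467)/(5.755e-07) = 12.98 Ω
R_total = R_1 + R_2 + R_3 = 2310 Ω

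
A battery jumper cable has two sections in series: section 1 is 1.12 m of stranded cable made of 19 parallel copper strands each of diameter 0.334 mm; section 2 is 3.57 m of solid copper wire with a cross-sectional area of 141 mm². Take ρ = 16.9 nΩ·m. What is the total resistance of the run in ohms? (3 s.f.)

ρ = 16.9 nΩ·m = 1.69×10^-8 Ω·m
Section 1: A_strand = π(1.6700e-04)² = 8.762e-08 m²; R₁ = ρL/(N·A_s) = (1.69×10^-8)(1.12)/(19×8.762e-08) = 0.01137 Ω
Section 2: A = 141 mm² = 1.410e-04 m²
R₂ = (1.69×10^-8)(3.57)/(1.410e-04) = 4.279×10^-4 Ω
R = R₁ + R₂ = 0.0118 Ω

0.0118 Ω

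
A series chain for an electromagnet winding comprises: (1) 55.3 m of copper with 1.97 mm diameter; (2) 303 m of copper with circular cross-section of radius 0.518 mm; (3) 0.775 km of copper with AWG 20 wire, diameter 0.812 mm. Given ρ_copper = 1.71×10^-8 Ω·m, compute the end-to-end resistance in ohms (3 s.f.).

Seg 1: A = π(d/2)² = π(9.8500e-04 m)² = 3.048e-06 m²
R_1 = (1.71×10^-8)(55.3)/(3.048e-06) = 0.3102 Ω
Seg 2: A = πr² = π(5.1800e-04 m)² = 8.430e-07 m²
R_2 = (1.71×10^-8)(303)/(8.430e-07) = 6.147 Ω
Seg 3: A = π(0.812/2 mm)² = π(4.0600e-04 m)² = 5.178e-07 m²
R_3 = (1.71×10^-8)(775)/(5.178e-07) = 25.59 Ω
R_total = R_1 + R_2 + R_3 = 32.0 Ω

32.0 Ω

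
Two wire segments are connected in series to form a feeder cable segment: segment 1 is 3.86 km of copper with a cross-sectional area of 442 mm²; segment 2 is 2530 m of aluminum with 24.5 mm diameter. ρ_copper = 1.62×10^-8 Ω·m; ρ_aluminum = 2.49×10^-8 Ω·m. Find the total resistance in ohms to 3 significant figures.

Segment 1: A = 442 mm² = 4.420e-04 m²
R₁ = ρL/A = (1.62×10^-8)(3860)/(4.420e-04) = 0.1415 Ω
Segment 2: A = π(d/2)² = π(1.2250e-02 m)² = 4.714e-04 m²
R₂ = (2.49×10^-8)(2530)/(4.714e-04) = 0.1336 Ω
R = R₁ + R₂ = 0.275 Ω

0.275 Ω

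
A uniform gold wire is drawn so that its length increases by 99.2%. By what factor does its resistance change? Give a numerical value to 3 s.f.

3.97

k = 1 + 99.2/100 = 1.992; volume constant ⇒ A' = A/k, so R' = k²R.
Factor = 3.97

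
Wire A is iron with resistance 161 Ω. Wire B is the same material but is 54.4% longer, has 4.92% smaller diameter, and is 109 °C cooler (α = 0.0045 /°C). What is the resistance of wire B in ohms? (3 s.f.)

R ∝ ρL/d² with ρ ∝ (1+αΔT), so R_B/R_A = (1 + 54.4/100) × (1 − 4.92/100)⁻² × (1 − 0.0045×109)
= 1.544 × 1.106 × 0.5095 = 0.8702
R_B = 0.8702 × 161 = 140 Ω

140 Ω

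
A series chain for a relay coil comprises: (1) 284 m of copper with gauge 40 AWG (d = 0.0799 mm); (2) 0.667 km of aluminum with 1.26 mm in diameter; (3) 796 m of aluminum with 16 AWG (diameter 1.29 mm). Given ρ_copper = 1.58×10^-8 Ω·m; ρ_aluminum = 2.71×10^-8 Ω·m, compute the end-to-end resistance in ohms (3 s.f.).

926 Ω

Seg 1: A = π(0.0799/2 mm)² = π(3.9950e-05 m)² = 5.014e-09 m²
R_1 = (1.58×10^-8)(284)/(5.014e-09) = 894.9 Ω
Seg 2: A = π(d/2)² = π(6.3000e-04 m)² = 1.247e-06 m²
R_2 = (2.71×10^-8)(667)/(1.247e-06) = 14.5 Ω
Seg 3: A = π(1.29/2 mm)² = π(6.4500e-04 m)² = 1.307e-06 m²
R_3 = (2.71×10^-8)(796)/(1.307e-06) = 16.5 Ω
R_total = R_1 + R_2 + R_3 = 926 Ω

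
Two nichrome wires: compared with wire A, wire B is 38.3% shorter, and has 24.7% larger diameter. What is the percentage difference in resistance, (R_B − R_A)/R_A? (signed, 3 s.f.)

R ∝ L/d², so R_B/R_A = (1 − 38.3/100) × (1 + 24.7/100)⁻²
= 0.617 × 0.6431 = 0.3968
(R_B − R_A)/R_A = 0.3968 − 1 = -60.3%

-60.3%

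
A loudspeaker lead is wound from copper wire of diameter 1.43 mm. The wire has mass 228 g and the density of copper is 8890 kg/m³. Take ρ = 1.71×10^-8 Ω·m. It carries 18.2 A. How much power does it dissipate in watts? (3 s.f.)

56.3 W

A = π(d/2)² = π(7.1500e-04 m)² = 1.6061e-06 m²
L = m/(density·A) = 0.228/(8890×1.6061e-06) = 15.97 m
R = ρL/A = (1.71×10^-8)(15.97)/(1.6061e-06) = 0.17 Ω
P = I²R = (18.2)² × 0.17 = 56.3 W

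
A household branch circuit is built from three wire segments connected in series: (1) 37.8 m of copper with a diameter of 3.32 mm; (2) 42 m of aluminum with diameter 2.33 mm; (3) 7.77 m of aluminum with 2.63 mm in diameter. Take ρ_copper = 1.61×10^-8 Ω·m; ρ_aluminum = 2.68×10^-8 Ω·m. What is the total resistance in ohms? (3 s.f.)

0.373 Ω

Seg 1: A = π(d/2)² = π(1.6600e-03 m)² = 8.657e-06 m²
R_1 = (1.61×10^-8)(37.8)/(8.657e-06) = 0.0703 Ω
Seg 2: A = π(d/2)² = π(1.1650e-03 m)² = 4.264e-06 m²
R_2 = (2.68×10^-8)(42)/(4.264e-06) = 0.264 Ω
Seg 3: A = π(d/2)² = π(1.3150e-03 m)² = 5.433e-06 m²
R_3 = (2.68×10^-8)(7.77)/(5.433e-06) = 0.03833 Ω
R_total = R_1 + R_2 + R_3 = 0.373 Ω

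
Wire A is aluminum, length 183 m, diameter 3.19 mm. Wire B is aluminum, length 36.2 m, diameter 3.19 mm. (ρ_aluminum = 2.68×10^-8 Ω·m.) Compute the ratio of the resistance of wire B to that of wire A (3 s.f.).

R ∝ ρL/d², so R_B/R_A = (L_B/L_A)
= (36.2/183) = 0.198

0.198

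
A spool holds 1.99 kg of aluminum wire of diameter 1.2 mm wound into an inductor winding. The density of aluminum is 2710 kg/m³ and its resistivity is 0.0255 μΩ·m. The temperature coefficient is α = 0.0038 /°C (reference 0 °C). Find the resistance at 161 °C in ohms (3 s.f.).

23.6 Ω

ρ = 0.0255 μΩ·m = 2.55×10^-8 Ω·m
A = π(d/2)² = π(6.0000e-04 m)² = 1.1310e-06 m²
L = m/(density·A) = 1.99/(2710×1.1310e-06) = 649.3 m
R = ρL/A = (2.55×10^-8)(649.3)/(1.1310e-06) = 14.64 Ω
R(161 °C) = 14.64 × (1 + 0.0038×161) = 23.6 Ω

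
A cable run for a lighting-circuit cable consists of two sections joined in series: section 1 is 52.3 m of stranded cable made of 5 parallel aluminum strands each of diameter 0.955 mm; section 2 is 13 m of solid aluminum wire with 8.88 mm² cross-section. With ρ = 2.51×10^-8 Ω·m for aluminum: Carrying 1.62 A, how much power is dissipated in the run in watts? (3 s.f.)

Section 1: A_strand = π(4.7750e-04)² = 7.163e-07 m²; R₁ = ρL/(N·A_s) = (2.51×10^-8)(52.3)/(5×7.163e-07) = 0.3665 Ω
Section 2: A = 8.88 mm² = 8.880e-06 m²
R₂ = (2.51×10^-8)(13)/(8.880e-06) = 0.03675 Ω
R = R₁ + R₂ = 0.4033 Ω
P = I²R = (1.62)² × 0.4033 = 1.06 W

1.06 W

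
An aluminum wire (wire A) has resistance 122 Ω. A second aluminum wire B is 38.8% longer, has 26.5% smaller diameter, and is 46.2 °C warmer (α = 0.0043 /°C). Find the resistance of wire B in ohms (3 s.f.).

R ∝ ρL/d² with ρ ∝ (1+αΔT), so R_B/R_A = (1 + 38.8/100) × (1 − 26.5/100)⁻² × (1 + 0.0043×46.2)
= 1.388 × 1.851 × 1.199 = 3.08
R_B = 3.08 × 122 = 376 Ω

376 Ω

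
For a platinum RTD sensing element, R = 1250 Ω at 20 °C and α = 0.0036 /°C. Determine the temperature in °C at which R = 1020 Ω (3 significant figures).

-31.1 °C

R = R₀(1 + α(T − T₀)) ⇒ T = T₀ + (R/R₀ − 1)/α
T = 20 + (1020/1250 − 1)/0.0036 = 20 + (-0.184)/0.0036 = -31.1 °C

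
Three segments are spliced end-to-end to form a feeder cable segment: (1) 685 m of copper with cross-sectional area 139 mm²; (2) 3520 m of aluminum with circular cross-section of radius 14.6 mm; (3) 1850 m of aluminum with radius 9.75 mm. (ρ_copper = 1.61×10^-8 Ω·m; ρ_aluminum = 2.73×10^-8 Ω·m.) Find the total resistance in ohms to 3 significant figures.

0.392 Ω

Seg 1: A = 139 mm² = 1.390e-04 m²
R_1 = (1.61×10^-8)(685)/(1.390e-04) = 0.07934 Ω
Seg 2: A = πr² = π(1.4600e-02 m)² = 6.697e-04 m²
R_2 = (2.73×10^-8)(3520)/(6.697e-04) = 0.1435 Ω
Seg 3: A = πr² = π(9.7500e-03 m)² = 2.986e-04 m²
R_3 = (2.73×10^-8)(1850)/(2.986e-04) = 0.1691 Ω
R_total = R_1 + R_2 + R_3 = 0.392 Ω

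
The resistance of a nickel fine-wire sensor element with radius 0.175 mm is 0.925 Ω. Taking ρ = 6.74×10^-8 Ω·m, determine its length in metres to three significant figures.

A = πr² = π(1.7500e-04 m)² = 9.621e-08 m²
L = RA/ρ = (0.925)(9.621e-08)/(6.74×10^-8) = 1.32 m

1.32 m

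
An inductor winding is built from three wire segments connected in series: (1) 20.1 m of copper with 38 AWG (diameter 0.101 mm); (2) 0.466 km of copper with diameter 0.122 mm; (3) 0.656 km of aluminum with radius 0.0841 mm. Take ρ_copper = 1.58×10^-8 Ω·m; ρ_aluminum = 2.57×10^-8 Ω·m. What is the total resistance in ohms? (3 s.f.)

Seg 1: A = π(0.101/2 mm)² = π(5.0500e-05 m)² = 8.012e-09 m²
R_1 = (1.58×10^-8)(20.1)/(8.012e-09) = 39.64 Ω
Seg 2: A = π(d/2)² = π(6.1000e-05 m)² = 1.169e-08 m²
R_2 = (1.58×10^-8)(466)/(1.169e-08) = 629.8 Ω
Seg 3: A = πr² = π(8.4100e-05 m)² = 2.222e-08 m²
R_3 = (2.57×10^-8)(656)/(2.222e-08) = 758.7 Ω
R_total = R_1 + R_2 + R_3 = 1430 Ω

1430 Ω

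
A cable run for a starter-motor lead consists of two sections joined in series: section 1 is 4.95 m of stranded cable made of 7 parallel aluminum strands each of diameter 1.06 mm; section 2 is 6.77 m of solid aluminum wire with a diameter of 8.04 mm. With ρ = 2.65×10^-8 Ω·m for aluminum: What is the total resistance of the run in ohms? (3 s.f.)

0.0248 Ω

Section 1: A_strand = π(5.3000e-04)² = 8.825e-07 m²; R₁ = ρL/(N·A_s) = (2.65×10^-8)(4.95)/(7×8.825e-07) = 0.02123 Ω
Section 2: A = π(d/2)² = π(4.0200e-03 m)² = 5.077e-05 m²
R₂ = (2.65×10^-8)(6.77)/(5.077e-05) = 0.003534 Ω
R = R₁ + R₂ = 0.0248 Ω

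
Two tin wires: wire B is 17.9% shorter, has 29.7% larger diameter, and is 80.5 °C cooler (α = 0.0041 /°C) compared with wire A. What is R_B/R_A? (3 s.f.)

R ∝ ρL/d² with ρ ∝ (1+αΔT), so R_B/R_A = (1 − 17.9/100) × (1 + 29.7/100)⁻² × (1 − 0.0041×80.5)
= 0.821 × 0.5945 × 0.67 = 0.327

0.327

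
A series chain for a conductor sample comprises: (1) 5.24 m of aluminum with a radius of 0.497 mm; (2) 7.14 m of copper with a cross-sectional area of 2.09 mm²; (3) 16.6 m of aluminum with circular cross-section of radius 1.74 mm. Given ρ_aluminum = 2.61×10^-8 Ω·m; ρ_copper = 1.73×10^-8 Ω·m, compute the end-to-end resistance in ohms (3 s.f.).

Seg 1: A = πr² = π(4.9700e-04 m)² = 7.760e-07 m²
R_1 = (2.61×10^-8)(5.24)/(7.760e-07) = 0.1762 Ω
Seg 2: A = 2.09 mm² = 2.090e-06 m²
R_2 = (1.73×10^-8)(7.14)/(2.090e-06) = 0.0591 Ω
Seg 3: A = πr² = π(1.7400e-03 m)² = 9.511e-06 m²
R_3 = (2.61×10^-8)(16.6)/(9.511e-06) = 0.04555 Ω
R_total = R_1 + R_2 + R_3 = 0.281 Ω

0.281 Ω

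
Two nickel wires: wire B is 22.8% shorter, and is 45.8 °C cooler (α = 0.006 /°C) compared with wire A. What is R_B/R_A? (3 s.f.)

0.560

R ∝ ρL/d² with ρ ∝ (1+αΔT), so R_B/R_A = (1 − 22.8/100) × (1 − 0.006×45.8)
= 0.772 × 0.7252 = 0.560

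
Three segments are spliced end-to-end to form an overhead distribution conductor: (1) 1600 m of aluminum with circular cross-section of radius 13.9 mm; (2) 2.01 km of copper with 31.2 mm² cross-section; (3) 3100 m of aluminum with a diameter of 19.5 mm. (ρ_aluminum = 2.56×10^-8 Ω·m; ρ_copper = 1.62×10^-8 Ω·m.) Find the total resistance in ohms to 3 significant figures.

1.38 Ω

Seg 1: A = πr² = π(1.3900e-02 m)² = 6.070e-04 m²
R_1 = (2.56×10^-8)(1600)/(6.070e-04) = 0.06748 Ω
Seg 2: A = 31.2 mm² = 3.120e-05 m²
R_2 = (1.62×10^-8)(2010)/(3.120e-05) = 1.044 Ω
Seg 3: A = π(d/2)² = π(9.7500e-03 m)² = 2.986e-04 m²
R_3 = (2.56×10^-8)(3100)/(2.986e-04) = 0.2657 Ω
R_total = R_1 + R_2 + R_3 = 1.38 Ω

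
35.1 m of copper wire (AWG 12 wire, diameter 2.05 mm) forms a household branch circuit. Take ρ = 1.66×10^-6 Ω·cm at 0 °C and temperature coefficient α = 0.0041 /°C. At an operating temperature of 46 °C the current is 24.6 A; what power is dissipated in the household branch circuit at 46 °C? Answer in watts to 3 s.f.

ρ = 1.66×10^-6 Ω·cm = 1.66×10^-8 Ω·m
A = π(2.05/2 mm)² = π(1.0250e-03 m)² = 3.301e-06 m²
R₍0₎ = ρL/A = (1.66×10^-8)(35.1)/(3.301e-06) = 0.1765 Ω
R₍46₎ = R₍0₎(1 + αΔT) = 0.1765 × (1 + 0.0041×46) = 0.2098 Ω
P = I²R = (24.6)² × 0.2098 = 127 W

127 W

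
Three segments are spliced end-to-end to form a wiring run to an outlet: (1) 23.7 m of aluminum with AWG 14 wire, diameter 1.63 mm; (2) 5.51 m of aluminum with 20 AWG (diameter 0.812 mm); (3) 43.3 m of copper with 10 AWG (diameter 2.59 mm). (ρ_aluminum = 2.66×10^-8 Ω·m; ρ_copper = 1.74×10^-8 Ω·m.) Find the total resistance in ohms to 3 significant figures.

Seg 1: A = π(1.63/2 mm)² = π(8.1500e-04 m)² = 2.087e-06 m²
R_1 = (2.66×10^-8)(23.7)/(2.087e-06) = 0.3021 Ω
Seg 2: A = π(0.812/2 mm)² = π(4.0600e-04 m)² = 5.178e-07 m²
R_2 = (2.66×10^-8)(5.51)/(5.178e-07) = 0.283 Ω
Seg 3: A = π(2.59/2 mm)² = π(1.2950e-03 m)² = 5.269e-06 m²
R_3 = (1.74×10^-8)(43.3)/(5.269e-06) = 0.143 Ω
R_total = R_1 + R_2 + R_3 = 0.728 Ω

0.728 Ω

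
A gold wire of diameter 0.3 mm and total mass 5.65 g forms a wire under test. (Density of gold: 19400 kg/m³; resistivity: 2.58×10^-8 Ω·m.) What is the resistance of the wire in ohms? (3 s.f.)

A = π(d/2)² = π(1.5000e-04 m)² = 7.0686e-08 m²
L = m/(density·A) = 0.00565/(19400×7.0686e-08) = 4.12 m
R = ρL/A = (2.58×10^-8)(4.12)/(7.0686e-08) = 1.50 Ω

1.50 Ω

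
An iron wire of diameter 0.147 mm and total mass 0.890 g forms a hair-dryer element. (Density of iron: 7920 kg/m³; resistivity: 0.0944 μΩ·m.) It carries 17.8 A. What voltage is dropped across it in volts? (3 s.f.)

ρ = 0.0944 μΩ·m = 9.44×10^-8 Ω·m
A = π(d/2)² = π(7.3500e-05 m)² = 1.6972e-08 m²
L = m/(density·A) = 8.900×10^-4/(7920×1.6972e-08) = 6.621 m
R = ρL/A = (9.44×10^-8)(6.621)/(1.6972e-08) = 36.83 Ω
V = IR = 17.8 × 36.83 = 656 V

656 V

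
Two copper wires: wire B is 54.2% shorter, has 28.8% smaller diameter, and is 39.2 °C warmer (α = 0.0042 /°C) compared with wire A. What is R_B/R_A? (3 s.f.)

1.05

R ∝ ρL/d² with ρ ∝ (1+αΔT), so R_B/R_A = (1 − 54.2/100) × (1 − 28.8/100)⁻² × (1 + 0.0042×39.2)
= 0.458 × 1.973 × 1.165 = 1.05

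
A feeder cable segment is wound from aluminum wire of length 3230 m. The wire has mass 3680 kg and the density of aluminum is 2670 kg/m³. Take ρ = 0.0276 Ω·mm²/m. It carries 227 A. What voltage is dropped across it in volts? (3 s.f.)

47.4 V

ρ = 0.0276 Ω·mm²/m = 2.76×10^-8 Ω·m
A = m/(density·L) = 3680/(2670×3230) = 4.2671e-04 m²
R = ρL/A = (2.76×10^-8)(3230)/(4.2671e-04) = 0.2089 Ω
V = IR = 227 × 0.2089 = 47.4 V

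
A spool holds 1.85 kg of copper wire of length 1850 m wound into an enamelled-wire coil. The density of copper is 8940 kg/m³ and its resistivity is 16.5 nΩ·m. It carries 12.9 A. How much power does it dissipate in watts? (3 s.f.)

45400 W

ρ = 16.5 nΩ·m = 1.65×10^-8 Ω·m
A = m/(density·L) = 1.85/(8940×1850) = 1.1186e-07 m²
R = ρL/A = (1.65×10^-8)(1850)/(1.1186e-07) = 272.9 Ω
P = I²R = (12.9)² × 272.9 = 45400 W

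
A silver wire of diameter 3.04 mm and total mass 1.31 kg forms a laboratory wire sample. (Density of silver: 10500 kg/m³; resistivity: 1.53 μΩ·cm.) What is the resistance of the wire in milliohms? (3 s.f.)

ρ = 1.53 μΩ·cm = 1.53×10^-8 Ω·m
A = π(d/2)² = π(1.5200e-03 m)² = 7.2583e-06 m²
L = m/(density·A) = 1.31/(10500×7.2583e-06) = 17.19 m
R = ρL/A = (1.53×10^-8)(17.19)/(7.2583e-06) = 36.2 mΩ

36.2 mΩ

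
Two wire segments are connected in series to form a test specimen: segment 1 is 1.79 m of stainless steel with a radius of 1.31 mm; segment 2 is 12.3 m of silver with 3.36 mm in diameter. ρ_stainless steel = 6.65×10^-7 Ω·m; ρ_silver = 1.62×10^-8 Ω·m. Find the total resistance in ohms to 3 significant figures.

Segment 1: A = πr² = π(1.3100e-03 m)² = 5.391e-06 m²
R₁ = ρL/A = (6.65×10^-7)(1.79)/(5.391e-06) = 0.2208 Ω
Segment 2: A = π(d/2)² = π(1.6800e-03 m)² = 8.867e-06 m²
R₂ = (1.62×10^-8)(12.3)/(8.867e-06) = 0.02247 Ω
R = R₁ + R₂ = 0.243 Ω

0.243 Ω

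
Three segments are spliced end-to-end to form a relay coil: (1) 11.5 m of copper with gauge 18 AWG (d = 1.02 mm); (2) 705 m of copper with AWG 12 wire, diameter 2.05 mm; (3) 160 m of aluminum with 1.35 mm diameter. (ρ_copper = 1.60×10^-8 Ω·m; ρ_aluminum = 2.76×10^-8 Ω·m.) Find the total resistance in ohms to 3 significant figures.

Seg 1: A = π(1.02/2 mm)² = π(5.1000e-04 m)² = 8.171e-07 m²
R_1 = (1.60×10^-8)(11.5)/(8.171e-07) = 0.2252 Ω
Seg 2: A = π(2.05/2 mm)² = π(1.0250e-03 m)² = 3.301e-06 m²
R_2 = (1.60×10^-8)(705)/(3.301e-06) = 3.418 Ω
Seg 3: A = π(d/2)² = π(6.7500e-04 m)² = 1.431e-06 m²
R_3 = (2.76×10^-8)(160)/(1.431e-06) = 3.085 Ω
R_total = R_1 + R_2 + R_3 = 6.73 Ω

6.73 Ω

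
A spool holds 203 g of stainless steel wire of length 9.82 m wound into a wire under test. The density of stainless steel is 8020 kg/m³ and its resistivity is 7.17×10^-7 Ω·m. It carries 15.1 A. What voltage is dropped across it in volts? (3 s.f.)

A = m/(density·L) = 0.203/(8020×9.82) = 2.5776e-06 m²
R = ρL/A = (7.17×10^-7)(9.82)/(2.5776e-06) = 2.732 Ω
V = IR = 15.1 × 2.732 = 41.2 V

41.2 V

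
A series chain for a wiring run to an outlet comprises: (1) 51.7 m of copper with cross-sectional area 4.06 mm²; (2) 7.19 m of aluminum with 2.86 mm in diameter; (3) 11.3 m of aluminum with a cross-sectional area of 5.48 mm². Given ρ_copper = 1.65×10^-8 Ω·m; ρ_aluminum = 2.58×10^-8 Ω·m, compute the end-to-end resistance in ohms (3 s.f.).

0.292 Ω

Seg 1: A = 4.06 mm² = 4.060e-06 m²
R_1 = (1.65×10^-8)(51.7)/(4.060e-06) = 0.2101 Ω
Seg 2: A = π(d/2)² = π(1.4300e-03 m)² = 6.424e-06 m²
R_2 = (2.58×10^-8)(7.19)/(6.424e-06) = 0.02888 Ω
Seg 3: A = 5.48 mm² = 5.480e-06 m²
R_3 = (2.58×10^-8)(11.3)/(5.480e-06) = 0.0532 Ω
R_total = R_1 + R_2 + R_3 = 0.292 Ω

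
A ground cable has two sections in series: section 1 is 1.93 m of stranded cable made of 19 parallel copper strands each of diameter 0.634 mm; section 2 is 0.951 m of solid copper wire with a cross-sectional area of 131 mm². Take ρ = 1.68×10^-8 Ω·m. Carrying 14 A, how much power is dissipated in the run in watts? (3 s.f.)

Section 1: A_strand = π(3.1700e-04)² = 3.157e-07 m²; R₁ = ρL/(N·A_s) = (1.68×10^-8)(1.93)/(19×3.157e-07) = 0.005406 Ω
Section 2: A = 131 mm² = 1.310e-04 m²
R₂ = (1.68×10^-8)(0.951)/(1.310e-04) = 1.220×10^-4 Ω
R = R₁ + R₂ = 0.005528 Ω
P = I²R = (14)² × 0.005528 = 1.08 W

1.08 W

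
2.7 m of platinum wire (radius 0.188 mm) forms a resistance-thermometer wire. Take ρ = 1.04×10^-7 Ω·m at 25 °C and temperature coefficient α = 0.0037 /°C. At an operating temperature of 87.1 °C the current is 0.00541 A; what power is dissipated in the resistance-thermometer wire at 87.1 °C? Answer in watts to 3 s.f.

9.10×10^-5 W

A = πr² = π(1.8800e-04 m)² = 1.110e-07 m²
R₍25₎ = ρL/A = (1.04×10^-7)(2.7)/(1.110e-07) = 2.529 Ω
R₍87.1₎ = R₍25₎(1 + αΔT) = 2.529 × (1 + 0.0037×62.1) = 3.11 Ω
P = I²R = (0.00541)² × 3.11 = 9.10×10^-5 W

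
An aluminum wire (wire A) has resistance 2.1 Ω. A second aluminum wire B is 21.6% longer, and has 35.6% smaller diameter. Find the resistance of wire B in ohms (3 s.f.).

6.16 Ω

R ∝ L/d², so R_B/R_A = (1 + 21.6/100) × (1 − 35.6/100)⁻²
= 1.216 × 2.411 = 2.932
R_B = 2.932 × 2.1 = 6.16 Ω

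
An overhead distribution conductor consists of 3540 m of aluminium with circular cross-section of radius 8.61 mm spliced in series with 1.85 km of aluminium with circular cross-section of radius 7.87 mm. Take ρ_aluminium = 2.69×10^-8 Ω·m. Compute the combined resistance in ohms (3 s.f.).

Segment 1: A = πr² = π(8.6100e-03 m)² = 2.329e-04 m²
R₁ = ρL/A = (2.69×10^-8)(3540)/(2.329e-04) = 0.4089 Ω
Segment 2: A = πr² = π(7.8700e-03 m)² = 1.946e-04 m²
R₂ = (2.69×10^-8)(1850)/(1.946e-04) = 0.2558 Ω
R = R₁ + R₂ = 0.665 Ω

0.665 Ω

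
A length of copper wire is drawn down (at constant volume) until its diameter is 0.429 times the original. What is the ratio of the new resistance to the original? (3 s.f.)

Volume constant ⇒ L' = L/r² with r = 0.429. R' = ρL'/A' = ρ(L/r²)/(πr²d₀²/4) = R/r⁴.
Factor = 29.5

29.5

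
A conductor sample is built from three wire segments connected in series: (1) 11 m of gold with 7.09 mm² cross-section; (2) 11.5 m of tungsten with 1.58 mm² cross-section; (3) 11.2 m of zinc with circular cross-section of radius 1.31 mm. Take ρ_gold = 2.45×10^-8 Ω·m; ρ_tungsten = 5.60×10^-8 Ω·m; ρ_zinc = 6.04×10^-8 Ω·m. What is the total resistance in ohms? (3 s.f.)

0.571 Ω

Seg 1: A = 7.09 mm² = 7.090e-06 m²
R_1 = (2.45×10^-8)(11)/(7.090e-06) = 0.03801 Ω
Seg 2: A = 1.58 mm² = 1.580e-06 m²
R_2 = (5.60×10^-8)(11.5)/(1.580e-06) = 0.4076 Ω
Seg 3: A = πr² = π(1.3100e-03 m)² = 5.391e-06 m²
R_3 = (6.04×10^-8)(11.2)/(5.391e-06) = 0.1255 Ω
R_total = R_1 + R_2 + R_3 = 0.571 Ω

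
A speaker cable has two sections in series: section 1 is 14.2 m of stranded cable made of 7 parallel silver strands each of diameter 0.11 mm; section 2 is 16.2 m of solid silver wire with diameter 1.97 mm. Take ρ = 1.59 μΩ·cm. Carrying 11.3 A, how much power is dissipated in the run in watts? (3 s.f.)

444 W

ρ = 1.59 μΩ·cm = 1.59×10^-8 Ω·m
Section 1: A_strand = π(5.5000e-05)² = 9.503e-09 m²; R₁ = ρL/(N·A_s) = (1.59×10^-8)(14.2)/(7×9.503e-09) = 3.394 Ω
Section 2: A = π(d/2)² = π(9.8500e-04 m)² = 3.048e-06 m²
R₂ = (1.59×10^-8)(16.2)/(3.048e-06) = 0.08451 Ω
R = R₁ + R₂ = 3.479 Ω
P = I²R = (11.3)² × 3.479 = 444 W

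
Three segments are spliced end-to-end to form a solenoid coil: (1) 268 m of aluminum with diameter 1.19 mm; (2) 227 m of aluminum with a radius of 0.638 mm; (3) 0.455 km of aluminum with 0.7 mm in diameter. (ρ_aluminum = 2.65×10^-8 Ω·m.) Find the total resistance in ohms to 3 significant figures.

42.4 Ω

Seg 1: A = π(d/2)² = π(5.9500e-04 m)² = 1.112e-06 m²
R_1 = (2.65×10^-8)(268)/(1.112e-06) = 6.386 Ω
Seg 2: A = πr² = π(6.3800e-04 m)² = 1.279e-06 m²
R_2 = (2.65×10^-8)(227)/(1.279e-06) = 4.704 Ω
Seg 3: A = π(d/2)² = π(3.5000e-04 m)² = 3.848e-07 m²
R_3 = (2.65×10^-8)(455)/(3.848e-07) = 31.33 Ω
R_total = R_1 + R_2 + R_3 = 42.4 Ω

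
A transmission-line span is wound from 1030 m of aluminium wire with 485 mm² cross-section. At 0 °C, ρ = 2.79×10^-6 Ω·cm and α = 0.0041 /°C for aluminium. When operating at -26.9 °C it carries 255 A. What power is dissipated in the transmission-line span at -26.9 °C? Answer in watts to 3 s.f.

ρ = 2.79×10^-6 Ω·cm = 2.79×10^-8 Ω·m
A = 485 mm² = 4.850e-04 m²
R₍0₎ = ρL/A = (2.79×10^-8)(1030)/(4.850e-04) = 0.05925 Ω
R₍-26.9₎ = R₍0₎(1 + αΔT) = 0.05925 × (1 + 0.0041×-26.9) = 0.05272 Ω
P = I²R = (255)² × 0.05272 = 3430 W

3430 W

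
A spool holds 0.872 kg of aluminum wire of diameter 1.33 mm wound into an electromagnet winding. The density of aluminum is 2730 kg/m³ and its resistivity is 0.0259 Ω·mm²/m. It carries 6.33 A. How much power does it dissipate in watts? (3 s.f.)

172 W

ρ = 0.0259 Ω·mm²/m = 2.59×10^-8 Ω·m
A = π(d/2)² = π(6.6500e-04 m)² = 1.3893e-06 m²
L = m/(density·A) = 0.872/(2730×1.3893e-06) = 229.9 m
R = ρL/A = (2.59×10^-8)(229.9)/(1.3893e-06) = 4.286 Ω
P = I²R = (6.33)² × 4.286 = 172 W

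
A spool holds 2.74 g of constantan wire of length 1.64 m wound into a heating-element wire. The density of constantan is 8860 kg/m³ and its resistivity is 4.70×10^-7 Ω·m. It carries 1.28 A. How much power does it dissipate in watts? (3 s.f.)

A = m/(density·L) = 0.00274/(8860×1.64) = 1.8857e-07 m²
R = ρL/A = (4.70×10^-7)(1.64)/(1.8857e-07) = 4.088 Ω
P = I²R = (1.28)² × 4.088 = 6.70 W

6.70 W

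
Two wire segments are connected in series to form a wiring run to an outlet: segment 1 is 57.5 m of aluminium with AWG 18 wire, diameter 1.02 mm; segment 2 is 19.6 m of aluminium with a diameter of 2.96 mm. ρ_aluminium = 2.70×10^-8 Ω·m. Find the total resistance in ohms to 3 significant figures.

1.98 Ω

Segment 1: A = π(1.02/2 mm)² = π(5.1000e-04 m)² = 8.171e-07 m²
R₁ = ρL/A = (2.70×10^-8)(57.5)/(8.171e-07) = 1.9 Ω
Segment 2: A = π(d/2)² = π(1.4800e-03 m)² = 6.881e-06 m²
R₂ = (2.70×10^-8)(19.6)/(6.881e-06) = 0.0769 Ω
R = R₁ + R₂ = 1.98 Ω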